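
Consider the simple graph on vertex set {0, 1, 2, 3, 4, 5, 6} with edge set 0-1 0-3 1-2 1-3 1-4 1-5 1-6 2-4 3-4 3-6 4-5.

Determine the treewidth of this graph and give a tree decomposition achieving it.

Every bag has size at most 3, so the width is 3 − 1 = 2 and tw(G) ≤ 2. Conversely, {1, 2, 4} is a clique of size 3, and the vertices of any clique must share a bag in every tree decomposition; so some bag has ≥ 3 vertices and tw(G) ≥ 2. Therefore the treewidth is 2.

Treewidth 2.
One optimal decomposition is:
Bags: B1 = {1, 3, 4}  B2 = {0, 1, 3}  B3 = {1, 4, 5}  B4 = {1, 2, 4}  B5 = {1, 3, 6}
Tree: B1–B2, B1–B3, B3–B4, B1–B5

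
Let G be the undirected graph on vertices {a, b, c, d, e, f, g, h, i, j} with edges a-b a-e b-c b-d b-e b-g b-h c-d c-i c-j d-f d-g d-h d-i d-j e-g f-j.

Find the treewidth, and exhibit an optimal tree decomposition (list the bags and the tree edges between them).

The largest bag has 3 vertices, giving width 2; this decomposition certifies tw(G) ≤ 2. Conversely, {c, d, j} is a clique of size 3, and the vertices of any clique must share a bag in every tree decomposition; so some bag has ≥ 3 vertices and tw(G) ≥ 2. Hence tw(G) = 2 exactly.

Treewidth 2.
One such decomposition:
Bags: B1 = {c, d, j}  B2 = {b, c, d}  B3 = {b, d, h}  B4 = {b, d, g}  B5 = {b, e, g}  B6 = {c, d, i}  B7 = {d, f, j}  B8 = {a, b, e}
Tree: B1–B2, B2–B3, B3–B4, B4–B5, B1–B6, B1–B7, B5–B8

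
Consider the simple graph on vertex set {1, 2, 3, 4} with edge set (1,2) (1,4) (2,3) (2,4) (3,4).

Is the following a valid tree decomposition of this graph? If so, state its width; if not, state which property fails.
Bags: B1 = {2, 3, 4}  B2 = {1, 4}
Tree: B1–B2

A tree decomposition must satisfy three properties: every vertex lies in some bag; for every edge, both endpoints lie together in some bag; and for every vertex, the bags containing it form a connected subtree. Here edge (2,1) lies in no bag, so the decomposition is invalid.

No — edge (2,1) lies in no bag.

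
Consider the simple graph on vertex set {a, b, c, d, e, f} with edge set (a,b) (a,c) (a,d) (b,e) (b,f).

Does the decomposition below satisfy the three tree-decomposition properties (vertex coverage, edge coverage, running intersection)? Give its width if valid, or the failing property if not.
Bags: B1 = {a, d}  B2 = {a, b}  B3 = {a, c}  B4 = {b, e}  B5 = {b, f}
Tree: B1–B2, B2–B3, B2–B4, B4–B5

Yes; width 1.

Vertex coverage: the bags together contain {a, b, c, d, e, f}, the full vertex set. Edge coverage: each edge of G has both endpoints in at least one bag. Running intersection: for every vertex, the bags containing it form a connected subtree. All three properties hold, so this is a valid tree decomposition of width max|bag| − 1 = 1, and hence tw(G) ≤ 1.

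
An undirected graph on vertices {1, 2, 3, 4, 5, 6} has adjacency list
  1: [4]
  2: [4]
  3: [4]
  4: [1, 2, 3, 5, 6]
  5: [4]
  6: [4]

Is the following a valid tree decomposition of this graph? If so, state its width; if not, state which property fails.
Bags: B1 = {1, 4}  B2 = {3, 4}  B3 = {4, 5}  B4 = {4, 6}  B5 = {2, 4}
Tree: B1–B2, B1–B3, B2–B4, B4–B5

Vertex coverage: the bags together contain {1, 2, 3, 4, 5, 6}, the full vertex set. Edge coverage: each edge of G has both endpoints in at least one bag. Running intersection: for every vertex, the bags containing it form a connected subtree. All three properties hold, so this is a valid tree decomposition of width max|bag| − 1 = 1, and hence tw(G) ≤ 1.

Yes; width 1.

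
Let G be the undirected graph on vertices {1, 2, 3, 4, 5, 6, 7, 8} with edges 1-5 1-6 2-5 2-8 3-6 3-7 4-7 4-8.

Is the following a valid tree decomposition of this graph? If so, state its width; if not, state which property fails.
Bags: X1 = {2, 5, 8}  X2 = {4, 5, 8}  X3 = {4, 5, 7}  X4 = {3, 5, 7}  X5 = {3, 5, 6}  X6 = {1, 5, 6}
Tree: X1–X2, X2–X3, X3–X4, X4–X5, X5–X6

Vertex coverage: the bags together contain {1, 2, 3, 4, 5, 6, 7, 8}, the full vertex set. Edge coverage: each edge of G has both endpoints in at least one bag. Running intersection: for every vertex, the bags containing it form a connected subtree. All three properties hold, so this is a valid tree decomposition of width max|bag| − 1 = 2, and hence tw(G) ≤ 2.

Yes; width 2.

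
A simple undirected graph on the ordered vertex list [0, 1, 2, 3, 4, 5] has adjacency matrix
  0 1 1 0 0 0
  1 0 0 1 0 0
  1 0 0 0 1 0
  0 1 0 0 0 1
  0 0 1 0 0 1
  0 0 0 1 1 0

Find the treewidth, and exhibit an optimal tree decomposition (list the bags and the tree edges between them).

Treewidth 2.
Bags: B1 = {2, 4, 5}  B2 = {2, 3, 5}  B3 = {1, 2, 3}  B4 = {0, 1, 2}
Tree: B1–B2, B2–B3, B3–B4

Each bag holds 3 vertices, so the decomposition has width 2, which upper-bounds the treewidth. Since 2–4–5–3–1–0–2 is a cycle in G, G is not acyclic. Forests are exactly the graphs of treewidth ≤ 1, so tw(G) ≥ 2. Combining the bounds, tw(G) = 2.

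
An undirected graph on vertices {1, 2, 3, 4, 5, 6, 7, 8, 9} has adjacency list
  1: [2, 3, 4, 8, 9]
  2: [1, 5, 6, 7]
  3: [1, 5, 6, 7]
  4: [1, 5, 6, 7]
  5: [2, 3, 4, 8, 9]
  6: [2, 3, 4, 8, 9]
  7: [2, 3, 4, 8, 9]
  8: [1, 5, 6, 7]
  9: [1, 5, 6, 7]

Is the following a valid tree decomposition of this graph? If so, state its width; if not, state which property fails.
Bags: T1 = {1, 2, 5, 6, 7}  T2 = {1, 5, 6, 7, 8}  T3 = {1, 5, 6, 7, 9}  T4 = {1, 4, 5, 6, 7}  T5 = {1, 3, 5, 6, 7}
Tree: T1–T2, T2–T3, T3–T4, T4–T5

Yes; width 4.

Checking the three conditions: (i) the bags cover all of {1, 2, 3, 4, 5, 6, 7, 8, 9}; (ii) for each edge, some bag contains both endpoints; (iii) the bags containing any fixed vertex form a subtree. All hold, so the decomposition is valid with width 5 − 1 = 4.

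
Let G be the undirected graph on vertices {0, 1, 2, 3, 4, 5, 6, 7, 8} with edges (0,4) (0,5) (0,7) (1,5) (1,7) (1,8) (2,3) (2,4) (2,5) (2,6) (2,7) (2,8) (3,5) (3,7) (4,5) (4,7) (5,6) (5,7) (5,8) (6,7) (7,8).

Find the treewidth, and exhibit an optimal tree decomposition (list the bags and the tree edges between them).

Treewidth 3.
One such decomposition:
Bags: B1 = {2, 5, 7, 8}  B2 = {2, 3, 5, 7}  B3 = {2, 4, 5, 7}  B4 = {2, 5, 6, 7}  B5 = {0, 4, 5, 7}  B6 = {1, 5, 7, 8}
Tree: B1–B2, B1–B3, B3–B4, B3–B5, B1–B6

The largest bag has 4 vertices, giving width 3; this decomposition certifies tw(G) ≤ 3. Conversely, {0, 4, 5, 7} is a clique of size 4, and the vertices of any clique must share a bag in every tree decomposition; so some bag has ≥ 4 vertices and tw(G) ≥ 3. Hence tw(G) = 3 exactly.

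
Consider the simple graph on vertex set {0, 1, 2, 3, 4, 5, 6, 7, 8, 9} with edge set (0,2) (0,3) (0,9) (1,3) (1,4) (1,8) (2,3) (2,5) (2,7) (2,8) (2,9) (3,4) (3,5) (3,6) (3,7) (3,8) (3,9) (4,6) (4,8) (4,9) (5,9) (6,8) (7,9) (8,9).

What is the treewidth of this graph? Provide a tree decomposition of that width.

Treewidth 3.
One such decomposition:
Bags: B1 = {2, 3, 5, 9}  B2 = {2, 3, 7, 9}  B3 = {0, 2, 3, 9}  B4 = {2, 3, 8, 9}  B5 = {3, 4, 8, 9}  B6 = {1, 3, 4, 8}  B7 = {3, 4, 6, 8}
Tree: B1–B2, B1–B3, B2–B4, B4–B5, B5–B6, B6–B7

The largest bag has 4 vertices, giving width 3; this decomposition certifies tw(G) ≤ 3. Conversely, {1, 3, 4, 8} is a clique of size 4, and the vertices of any clique must share a bag in every tree decomposition; so some bag has ≥ 4 vertices and tw(G) ≥ 3. Hence tw(G) = 3 exactly.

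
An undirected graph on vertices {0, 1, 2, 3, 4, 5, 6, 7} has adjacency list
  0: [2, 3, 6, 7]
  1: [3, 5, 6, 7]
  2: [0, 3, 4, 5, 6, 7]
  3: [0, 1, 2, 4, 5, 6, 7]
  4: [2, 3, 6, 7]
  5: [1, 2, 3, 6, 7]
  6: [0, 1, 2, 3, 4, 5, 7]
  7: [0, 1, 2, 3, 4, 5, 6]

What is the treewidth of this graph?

4

A width-4 tree decomposition is:
Bags: B1 = {0, 2, 3, 6, 7}  B2 = {2, 3, 5, 6, 7}  B3 = {1, 3, 5, 6, 7}  B4 = {2, 3, 4, 6, 7}
Tree: B1–B2, B2–B3, B2–B4
The largest bag has 5 vertices, giving width 4; this decomposition certifies tw(G) ≤ 4. On the other hand G contains the 5-clique {1, 3, 5, 6, 7}. A clique must lie in a single bag of any decomposition, so no decomposition can have width below 4. Hence tw(G) = 4 exactly.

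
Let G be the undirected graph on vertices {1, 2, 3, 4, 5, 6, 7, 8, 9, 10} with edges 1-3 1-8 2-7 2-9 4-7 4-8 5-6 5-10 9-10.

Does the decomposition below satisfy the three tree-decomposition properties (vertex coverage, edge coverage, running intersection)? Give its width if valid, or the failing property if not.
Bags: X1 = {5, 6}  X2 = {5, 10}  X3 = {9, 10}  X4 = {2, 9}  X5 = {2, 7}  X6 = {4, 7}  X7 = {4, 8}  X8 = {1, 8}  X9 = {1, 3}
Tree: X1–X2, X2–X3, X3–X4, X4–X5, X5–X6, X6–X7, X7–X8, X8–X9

Yes; width 1.

Vertex coverage: the bags together contain {1, 2, 3, 4, 5, 6, 7, 8, 9, 10}, the full vertex set. Edge coverage: each edge of G has both endpoints in at least one bag. Running intersection: for every vertex, the bags containing it form a connected subtree. All three properties hold, so this is a valid tree decomposition of width max|bag| − 1 = 1, and hence tw(G) ≤ 1.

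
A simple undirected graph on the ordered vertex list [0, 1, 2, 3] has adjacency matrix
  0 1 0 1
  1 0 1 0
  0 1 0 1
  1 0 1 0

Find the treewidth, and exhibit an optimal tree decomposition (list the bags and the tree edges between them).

Every bag has size at most 3, so the width is 3 − 1 = 2 and tw(G) ≤ 2. For the lower bound, G contains the cycle 2–3–0–1–2, so G is not a forest; only forests have treewidth ≤ 1, hence tw(G) ≥ 2. Therefore the treewidth is 2.

Treewidth 2.
One such decomposition:
Bags: B1 = {0, 2, 3}  B2 = {0, 1, 2}
Tree: B1–B2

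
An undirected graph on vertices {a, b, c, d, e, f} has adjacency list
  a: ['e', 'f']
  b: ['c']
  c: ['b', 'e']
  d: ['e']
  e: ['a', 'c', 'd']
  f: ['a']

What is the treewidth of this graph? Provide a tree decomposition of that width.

Treewidth 1.
Bags: B1 = {c, e}  B2 = {a, e}  B3 = {b, c}  B4 = {d, e}  B5 = {a, f}
Tree: B1–B2, B1–B3, B2–B4, B2–B5

Every bag has size at most 2, so the width is 2 − 1 = 1 and tw(G) ≤ 1. Since G has at least one edge (e.g. e–c), it is not an edgeless graph, so tw(G) ≥ 1. Therefore the treewidth is 1.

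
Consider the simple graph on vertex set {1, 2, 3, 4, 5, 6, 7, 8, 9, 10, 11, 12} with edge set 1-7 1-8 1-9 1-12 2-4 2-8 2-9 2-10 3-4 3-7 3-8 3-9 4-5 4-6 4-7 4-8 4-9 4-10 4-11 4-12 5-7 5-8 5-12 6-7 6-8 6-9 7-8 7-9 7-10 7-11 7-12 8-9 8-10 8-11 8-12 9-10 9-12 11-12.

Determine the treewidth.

4

A width-4 tree decomposition is:
Bags: B1 = {4, 7, 8, 11, 12}  B2 = {4, 5, 7, 8, 12}  B3 = {4, 7, 8, 9, 12}  B4 = {4, 6, 7, 8, 9}  B5 = {1, 7, 8, 9, 12}  B6 = {4, 7, 8, 9, 10}  B7 = {2, 4, 8, 9, 10}  B8 = {3, 4, 7, 8, 9}
Tree: B1–B2, B1–B3, B3–B4, B3–B5, B3–B6, B6–B7, B4–B8
Each bag holds 5 vertices, so the decomposition has width 4, which upper-bounds the treewidth. On the other hand G contains the 5-clique {1, 7, 8, 9, 12}. A clique must lie in a single bag of any decomposition, so no decomposition can have width below 4. Therefore the treewidth is 4.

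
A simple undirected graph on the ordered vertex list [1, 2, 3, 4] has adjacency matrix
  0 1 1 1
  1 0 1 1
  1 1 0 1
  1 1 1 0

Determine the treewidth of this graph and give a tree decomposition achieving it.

A single bag containing all 4 vertices is trivially a valid decomposition of width 3. Conversely, {1, 2, 3, 4} is a clique of size 4, and the vertices of any clique must share a bag in every tree decomposition; so some bag has ≥ 4 vertices and tw(G) ≥ 3. Combining the bounds, tw(G) = 3.

Treewidth 3.
One optimal decomposition is:
Bags: B1 = {1, 2, 3, 4}
Tree: (single bag)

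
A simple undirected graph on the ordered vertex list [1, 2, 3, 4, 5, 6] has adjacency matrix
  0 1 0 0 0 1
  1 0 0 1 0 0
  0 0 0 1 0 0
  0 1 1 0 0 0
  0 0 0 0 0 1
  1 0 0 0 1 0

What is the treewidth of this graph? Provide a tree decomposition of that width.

Treewidth 1.
One optimal decomposition is:
Bags: B1 = {5, 6}  B2 = {1, 6}  B3 = {1, 2}  B4 = {2, 4}  B5 = {3, 4}
Tree: B1–B2, B2–B3, B3–B4, B4–B5

The largest bag has 2 vertices, giving width 1; this decomposition certifies tw(G) ≤ 1. Since G has at least one edge (e.g. 5–6), it is not an edgeless graph, so tw(G) ≥ 1. The upper and lower bounds meet at 1, so that is the treewidth.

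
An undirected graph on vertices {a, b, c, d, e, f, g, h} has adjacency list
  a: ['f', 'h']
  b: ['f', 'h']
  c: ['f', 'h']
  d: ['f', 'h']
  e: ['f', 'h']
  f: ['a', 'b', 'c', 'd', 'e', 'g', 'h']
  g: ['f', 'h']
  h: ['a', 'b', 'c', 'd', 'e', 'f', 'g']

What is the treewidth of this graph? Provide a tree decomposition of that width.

Treewidth 2.
One such decomposition:
Bags: B1 = {a, f, h}  B2 = {d, f, h}  B3 = {b, f, h}  B4 = {e, f, h}  B5 = {c, f, h}  B6 = {f, g, h}
Tree: B1–B2, B1–B3, B3–B4, B1–B5, B3–B6

Each bag holds 3 vertices, so the decomposition has width 2, which upper-bounds the treewidth. Conversely, {d, f, h} is a clique of size 3, and the vertices of any clique must share a bag in every tree decomposition; so some bag has ≥ 3 vertices and tw(G) ≥ 2. Therefore the treewidth is 2.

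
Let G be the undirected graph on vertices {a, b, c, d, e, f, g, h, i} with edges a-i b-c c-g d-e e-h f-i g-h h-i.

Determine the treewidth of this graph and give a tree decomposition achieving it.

Treewidth 1.
One such decomposition:
Bags: B1 = {g, h}  B2 = {e, h}  B3 = {d, e}  B4 = {h, i}  B5 = {c, g}  B6 = {b, c}  B7 = {f, i}  B8 = {a, i}
Tree: B1–B2, B2–B3, B2–B4, B1–B5, B5–B6, B4–B7, B7–B8

Each bag holds 2 vertices, so the decomposition has width 1, which upper-bounds the treewidth. Any graph with an edge has treewidth ≥ 1, and G has the edge h–g. Combining the bounds, tw(G) = 1.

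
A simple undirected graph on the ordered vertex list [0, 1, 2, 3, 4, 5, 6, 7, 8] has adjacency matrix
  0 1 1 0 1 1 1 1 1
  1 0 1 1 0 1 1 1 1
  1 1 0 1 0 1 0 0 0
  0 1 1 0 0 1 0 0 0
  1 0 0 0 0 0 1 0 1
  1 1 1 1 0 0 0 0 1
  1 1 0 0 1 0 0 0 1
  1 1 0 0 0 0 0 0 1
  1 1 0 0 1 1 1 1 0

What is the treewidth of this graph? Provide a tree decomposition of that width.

The largest bag has 4 vertices, giving width 3; this decomposition certifies tw(G) ≤ 3. On the other hand G contains the 4-clique {0, 1, 5, 8}. A clique must lie in a single bag of any decomposition, so no decomposition can have width below 3. Therefore the treewidth is 3.

Treewidth 3.
One such decomposition:
Bags: B1 = {0, 4, 6, 8}  B2 = {0, 1, 6, 8}  B3 = {0, 1, 5, 8}  B4 = {0, 1, 7, 8}  B5 = {0, 1, 2, 5}  B6 = {1, 2, 3, 5}
Tree: B1–B2, B2–B3, B2–B4, B3–B5, B5–B6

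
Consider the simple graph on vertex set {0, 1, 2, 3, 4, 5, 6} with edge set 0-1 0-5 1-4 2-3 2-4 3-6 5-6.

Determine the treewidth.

A width-2 tree decomposition is:
Bags: B1 = {0, 1, 5}  B2 = {1, 5, 6}  B3 = {1, 3, 6}  B4 = {1, 2, 3}  B5 = {1, 2, 4}
Tree: B1–B2, B2–B3, B3–B4, B4–B5
The largest bag has 3 vertices, giving width 2; this decomposition certifies tw(G) ≤ 2. Since 1–0–5–6–3–2–4–1 is a cycle in G, G is not acyclic. Forests are exactly the graphs of treewidth ≤ 1, so tw(G) ≥ 2. Therefore the treewidth is 2.

2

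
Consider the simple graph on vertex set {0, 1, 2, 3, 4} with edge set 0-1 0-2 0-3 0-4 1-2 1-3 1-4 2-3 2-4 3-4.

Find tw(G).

A width-4 tree decomposition is:
Bags: B1 = {0, 1, 2, 3, 4}
Tree: (single bag)
With just one bag of size 5, the width is 5 − 1 = 4, so tw(G) ≤ 4. Conversely, {0, 1, 2, 3, 4} is a clique of size 5, and the vertices of any clique must share a bag in every tree decomposition; so some bag has ≥ 5 vertices and tw(G) ≥ 4. Hence tw(G) = 4 exactly.

4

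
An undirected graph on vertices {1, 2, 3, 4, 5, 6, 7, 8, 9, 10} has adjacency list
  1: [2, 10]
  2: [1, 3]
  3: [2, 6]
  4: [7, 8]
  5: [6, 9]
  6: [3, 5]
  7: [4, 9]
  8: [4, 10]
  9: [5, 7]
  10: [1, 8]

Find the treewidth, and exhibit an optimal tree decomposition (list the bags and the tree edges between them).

Treewidth 2.
One optimal decomposition is:
Bags: B1 = {1, 2, 3}  B2 = {1, 3, 10}  B3 = {3, 8, 10}  B4 = {3, 4, 8}  B5 = {3, 4, 7}  B6 = {3, 7, 9}  B7 = {3, 5, 9}  B8 = {3, 5, 6}
Tree: B1–B2, B2–B3, B3–B4, B4–B5, B5–B6, B6–B7, B7–B8

Every bag has size at most 3, so the width is 3 − 1 = 2 and tw(G) ≤ 2. Since 3–2–1–10–8–4–7–9–5–6–3 is a cycle in G, G is not acyclic. Forests are exactly the graphs of treewidth ≤ 1, so tw(G) ≥ 2. Combining the bounds, tw(G) = 2.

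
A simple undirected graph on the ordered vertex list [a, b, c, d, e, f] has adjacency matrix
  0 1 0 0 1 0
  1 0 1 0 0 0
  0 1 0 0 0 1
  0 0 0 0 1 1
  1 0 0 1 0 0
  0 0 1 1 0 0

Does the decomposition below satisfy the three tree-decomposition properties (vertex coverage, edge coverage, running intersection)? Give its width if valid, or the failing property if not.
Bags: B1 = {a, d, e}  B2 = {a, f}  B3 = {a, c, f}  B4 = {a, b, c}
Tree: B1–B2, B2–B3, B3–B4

A tree decomposition must satisfy three properties: every vertex lies in some bag; for every edge, both endpoints lie together in some bag; and for every vertex, the bags containing it form a connected subtree. Here edge (d,f) lies in no bag, so the decomposition is invalid.

No — edge (d,f) lies in no bag.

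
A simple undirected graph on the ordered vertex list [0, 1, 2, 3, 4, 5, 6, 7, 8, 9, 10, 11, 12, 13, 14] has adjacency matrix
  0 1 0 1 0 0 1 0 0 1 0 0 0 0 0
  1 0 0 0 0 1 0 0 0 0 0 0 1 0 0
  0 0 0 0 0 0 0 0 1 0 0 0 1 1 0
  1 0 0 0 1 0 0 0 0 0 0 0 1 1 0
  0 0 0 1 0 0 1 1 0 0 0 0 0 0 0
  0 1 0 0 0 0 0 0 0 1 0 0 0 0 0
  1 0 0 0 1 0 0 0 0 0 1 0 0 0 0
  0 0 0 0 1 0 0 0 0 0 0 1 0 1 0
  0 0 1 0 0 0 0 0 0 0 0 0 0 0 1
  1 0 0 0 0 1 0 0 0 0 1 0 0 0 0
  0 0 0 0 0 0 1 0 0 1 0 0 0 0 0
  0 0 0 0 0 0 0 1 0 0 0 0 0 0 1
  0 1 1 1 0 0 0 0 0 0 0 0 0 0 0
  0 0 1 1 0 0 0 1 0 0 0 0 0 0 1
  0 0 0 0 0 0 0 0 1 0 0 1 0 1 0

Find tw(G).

3

A width-3 tree decomposition is:
Bags: B1 = {2, 8, 11, 14}  B2 = {2, 11, 13, 14}  B3 = {2, 7, 11, 13}  B4 = {2, 7, 12, 13}  B5 = {3, 7, 12, 13}  B6 = {3, 4, 7, 12}  B7 = {1, 3, 4, 12}  B8 = {0, 1, 3, 4}  B9 = {0, 1, 4, 6}  B10 = {0, 1, 5, 6}  B11 = {0, 5, 6, 9}  B12 = {5, 6, 9, 10}
Tree: B1–B2, B2–B3, B3–B4, B4–B5, B5–B6, B6–B7, B7–B8, B8–B9, B9–B10, B10–B11, B11–B12
The largest bag has 4 vertices, giving width 3; this decomposition certifies tw(G) ≤ 3. For the lower bound: the 4 vertex sets {8,11,14}, {2}, {13}, {3,4,7,12} are disjoint, each induces a connected subgraph, and every pair is joined by at least one edge of G. Contracting each set to a single vertex therefore yields K_{4} as a minor, and since treewidth is minor-monotone, tw(G) ≥ tw(K_{4}) = 3. Combining the bounds, tw(G) = 3.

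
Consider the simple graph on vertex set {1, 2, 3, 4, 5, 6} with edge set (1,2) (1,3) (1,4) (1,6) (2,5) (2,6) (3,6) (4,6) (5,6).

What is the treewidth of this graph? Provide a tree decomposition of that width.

The largest bag has 3 vertices, giving width 2; this decomposition certifies tw(G) ≤ 2. Conversely, {1, 2, 6} is a clique of size 3, and the vertices of any clique must share a bag in every tree decomposition; so some bag has ≥ 3 vertices and tw(G) ≥ 2. The upper and lower bounds meet at 2, so that is the treewidth.

Treewidth 2.
One optimal decomposition is:
Bags: B1 = {1, 2, 6}  B2 = {1, 3, 6}  B3 = {1, 4, 6}  B4 = {2, 5, 6}
Tree: B1–B2, B1–B3, B1–B4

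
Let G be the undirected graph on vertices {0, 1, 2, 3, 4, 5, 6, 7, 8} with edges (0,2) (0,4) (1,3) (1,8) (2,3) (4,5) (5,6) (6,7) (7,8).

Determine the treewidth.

2

A width-2 tree decomposition is:
Bags: B1 = {1, 7, 8}  B2 = {1, 6, 7}  B3 = {1, 5, 6}  B4 = {1, 4, 5}  B5 = {0, 1, 4}  B6 = {0, 1, 2}  B7 = {1, 2, 3}
Tree: B1–B2, B2–B3, B3–B4, B4–B5, B5–B6, B6–B7
Each bag holds 3 vertices, so the decomposition has width 2, which upper-bounds the treewidth. For the lower bound, G contains the cycle 1–8–7–6–5–4–0–2–3–1, so G is not a forest; only forests have treewidth ≤ 1, hence tw(G) ≥ 2. Combining the bounds, tw(G) = 2.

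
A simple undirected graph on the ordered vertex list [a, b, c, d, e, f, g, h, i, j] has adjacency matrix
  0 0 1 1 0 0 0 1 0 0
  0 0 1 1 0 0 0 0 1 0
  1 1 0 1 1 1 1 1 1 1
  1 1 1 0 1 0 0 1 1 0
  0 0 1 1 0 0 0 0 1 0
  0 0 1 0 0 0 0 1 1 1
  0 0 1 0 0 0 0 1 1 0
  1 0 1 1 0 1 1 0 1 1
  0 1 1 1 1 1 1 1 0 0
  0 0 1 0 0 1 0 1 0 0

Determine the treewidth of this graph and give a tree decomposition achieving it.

Treewidth 3.
Bags: B1 = {c, g, h, i}  B2 = {c, f, h, i}  B3 = {c, d, h, i}  B4 = {a, c, d, h}  B5 = {c, d, e, i}  B6 = {b, c, d, i}  B7 = {c, f, h, j}
Tree: B1–B2, B1–B3, B3–B4, B3–B5, B5–B6, B2–B7

Every bag has size at most 4, so the width is 4 − 1 = 3 and tw(G) ≤ 3. For the lower bound, the 4 vertices {c, d, e, i} are pairwise adjacent, and any tree decomposition puts a clique entirely inside one bag — forcing width ≥ 3. Therefore the treewidth is 3.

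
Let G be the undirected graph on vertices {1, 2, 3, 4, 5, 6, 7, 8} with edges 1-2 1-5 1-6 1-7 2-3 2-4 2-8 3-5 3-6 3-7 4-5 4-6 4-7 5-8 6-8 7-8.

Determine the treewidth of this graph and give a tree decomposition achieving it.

Each bag holds 5 vertices, so the decomposition has width 4, which upper-bounds the treewidth. For the lower bound: the 5 vertex sets {1,5}, {2,4}, {6,8}, {3}, {7} are disjoint, each induces a connected subgraph, and every pair is joined by at least one edge of G. Contracting each set to a single vertex therefore yields K_{5} as a minor, and since treewidth is minor-monotone, tw(G) ≥ tw(K_{5}) = 4. Therefore the treewidth is 4.

Treewidth 4.
Bags: B1 = {1, 3, 4, 5, 8}  B2 = {1, 2, 3, 4, 8}  B3 = {1, 3, 4, 6, 8}  B4 = {1, 3, 4, 7, 8}
Tree: B1–B2, B2–B3, B3–B4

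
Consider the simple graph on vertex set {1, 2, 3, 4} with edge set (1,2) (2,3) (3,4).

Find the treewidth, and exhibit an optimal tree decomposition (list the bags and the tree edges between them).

Treewidth 1.
One such decomposition:
Bags: B1 = {3, 4}  B2 = {2, 3}  B3 = {1, 2}
Tree: B1–B2, B2–B3

Each bag holds 2 vertices, so the decomposition has width 1, which upper-bounds the treewidth. Since G has at least one edge (e.g. 4–3), it is not an edgeless graph, so tw(G) ≥ 1. Hence tw(G) = 1 exactly.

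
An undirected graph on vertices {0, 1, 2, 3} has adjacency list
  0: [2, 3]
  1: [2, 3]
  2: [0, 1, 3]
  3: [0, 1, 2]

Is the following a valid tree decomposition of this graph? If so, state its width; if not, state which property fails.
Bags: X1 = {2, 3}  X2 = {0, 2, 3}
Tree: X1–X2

No — vertex 1 appears in no bag.

A tree decomposition must satisfy three properties: every vertex lies in some bag; for every edge, both endpoints lie together in some bag; and for every vertex, the bags containing it form a connected subtree. Here vertex 1 appears in no bag, so the decomposition is invalid.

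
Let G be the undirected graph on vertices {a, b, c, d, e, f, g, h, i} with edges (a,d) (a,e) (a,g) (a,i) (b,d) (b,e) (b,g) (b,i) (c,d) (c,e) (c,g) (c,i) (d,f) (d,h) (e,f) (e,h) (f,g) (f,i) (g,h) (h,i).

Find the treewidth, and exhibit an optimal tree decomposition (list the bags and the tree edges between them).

The largest bag has 5 vertices, giving width 4; this decomposition certifies tw(G) ≤ 4. For the lower bound: the 5 vertex sets {c,i}, {f,g}, {d,h}, {e}, {a} are disjoint, each induces a connected subgraph, and every pair is joined by at least one edge of G. Contracting each set to a single vertex therefore yields K_{5} as a minor, and since treewidth is minor-monotone, tw(G) ≥ tw(K_{5}) = 4. Combining the bounds, tw(G) = 4.

Treewidth 4.
One optimal decomposition is:
Bags: B1 = {c, d, e, g, i}  B2 = {d, e, f, g, i}  B3 = {d, e, g, h, i}  B4 = {a, d, e, g, i}  B5 = {b, d, e, g, i}
Tree: B1–B2, B2–B3, B3–B4, B4–B5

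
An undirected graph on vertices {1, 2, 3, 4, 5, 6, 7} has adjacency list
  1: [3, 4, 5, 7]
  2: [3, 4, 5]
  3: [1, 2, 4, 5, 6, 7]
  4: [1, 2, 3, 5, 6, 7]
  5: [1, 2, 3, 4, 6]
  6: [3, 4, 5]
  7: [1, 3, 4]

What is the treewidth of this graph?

A width-3 tree decomposition is:
Bags: B1 = {1, 3, 4, 7}  B2 = {1, 3, 4, 5}  B3 = {2, 3, 4, 5}  B4 = {3, 4, 5, 6}
Tree: B1–B2, B2–B3, B3–B4
Every bag has size at most 4, so the width is 4 − 1 = 3 and tw(G) ≤ 3. For the lower bound, the 4 vertices {1, 3, 4, 5} are pairwise adjacent, and any tree decomposition puts a clique entirely inside one bag — forcing width ≥ 3. The upper and lower bounds meet at 3, so that is the treewidth.

3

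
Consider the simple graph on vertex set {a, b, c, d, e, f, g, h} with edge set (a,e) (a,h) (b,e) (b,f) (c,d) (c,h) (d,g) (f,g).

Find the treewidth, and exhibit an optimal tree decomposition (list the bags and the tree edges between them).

Each bag holds 3 vertices, so the decomposition has width 2, which upper-bounds the treewidth. Since g–f–b–e–a–h–c–d–g is a cycle in G, G is not acyclic. Forests are exactly the graphs of treewidth ≤ 1, so tw(G) ≥ 2. The upper and lower bounds meet at 2, so that is the treewidth.

Treewidth 2.
Bags: B1 = {b, f, g}  B2 = {b, e, g}  B3 = {a, e, g}  B4 = {a, g, h}  B5 = {c, g, h}  B6 = {c, d, g}
Tree: B1–B2, B2–B3, B3–B4, B4–B5, B5–B6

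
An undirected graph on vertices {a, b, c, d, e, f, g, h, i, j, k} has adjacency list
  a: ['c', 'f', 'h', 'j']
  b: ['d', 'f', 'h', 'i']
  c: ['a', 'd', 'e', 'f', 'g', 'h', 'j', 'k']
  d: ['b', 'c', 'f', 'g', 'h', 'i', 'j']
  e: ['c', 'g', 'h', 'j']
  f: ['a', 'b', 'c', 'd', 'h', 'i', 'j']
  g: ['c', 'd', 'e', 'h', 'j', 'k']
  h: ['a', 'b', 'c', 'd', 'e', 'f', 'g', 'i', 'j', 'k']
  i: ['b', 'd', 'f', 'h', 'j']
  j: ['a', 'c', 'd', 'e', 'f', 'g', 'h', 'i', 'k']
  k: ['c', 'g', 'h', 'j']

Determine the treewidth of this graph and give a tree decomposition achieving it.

Each bag holds 5 vertices, so the decomposition has width 4, which upper-bounds the treewidth. For the lower bound, the 5 vertices {c, d, g, h, j} are pairwise adjacent, and any tree decomposition puts a clique entirely inside one bag — forcing width ≥ 4. Therefore the treewidth is 4.

Treewidth 4.
Bags: B1 = {d, f, h, i, j}  B2 = {c, d, f, h, j}  B3 = {c, d, g, h, j}  B4 = {b, d, f, h, i}  B5 = {a, c, f, h, j}  B6 = {c, g, h, j, k}  B7 = {c, e, g, h, j}
Tree: B1–B2, B2–B3, B1–B4, B2–B5, B3–B6, B3–B7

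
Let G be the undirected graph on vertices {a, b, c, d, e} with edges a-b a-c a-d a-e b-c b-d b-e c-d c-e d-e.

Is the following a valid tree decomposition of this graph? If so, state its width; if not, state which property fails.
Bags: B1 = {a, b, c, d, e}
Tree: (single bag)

Vertex coverage: the bags together contain {a, b, c, d, e}, the full vertex set. Edge coverage: each edge of G has both endpoints in at least one bag. Running intersection: for every vertex, the bags containing it form a connected subtree. All three properties hold, so this is a valid tree decomposition of width max|bag| − 1 = 4, and hence tw(G) ≤ 4.

Yes; width 4.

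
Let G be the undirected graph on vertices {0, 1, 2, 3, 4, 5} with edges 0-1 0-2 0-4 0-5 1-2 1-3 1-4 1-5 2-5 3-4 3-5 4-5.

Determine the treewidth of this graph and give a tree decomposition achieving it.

The largest bag has 4 vertices, giving width 3; this decomposition certifies tw(G) ≤ 3. On the other hand G contains the 4-clique {0, 1, 2, 5}. A clique must lie in a single bag of any decomposition, so no decomposition can have width below 3. Therefore the treewidth is 3.

Treewidth 3.
Bags: B1 = {0, 1, 2, 5}  B2 = {0, 1, 4, 5}  B3 = {1, 3, 4, 5}
Tree: B1–B2, B2–B3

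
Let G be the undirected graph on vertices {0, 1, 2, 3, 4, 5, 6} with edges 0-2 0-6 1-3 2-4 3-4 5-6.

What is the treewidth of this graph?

A width-1 tree decomposition is:
Bags: B1 = {2, 4}  B2 = {0, 2}  B3 = {3, 4}  B4 = {0, 6}  B5 = {1, 3}  B6 = {5, 6}
Tree: B1–B2, B1–B3, B2–B4, B3–B5, B4–B6
Every bag has size at most 2, so the width is 2 − 1 = 1 and tw(G) ≤ 1. Since G has at least one edge (e.g. 4–2), it is not an edgeless graph, so tw(G) ≥ 1. Therefore the treewidth is 1.

1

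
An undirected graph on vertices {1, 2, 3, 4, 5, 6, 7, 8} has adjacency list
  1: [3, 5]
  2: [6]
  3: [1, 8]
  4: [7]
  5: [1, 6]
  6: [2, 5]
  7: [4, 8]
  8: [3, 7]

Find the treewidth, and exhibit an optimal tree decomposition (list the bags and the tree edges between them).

Treewidth 1.
One optimal decomposition is:
Bags: B1 = {4, 7}  B2 = {7, 8}  B3 = {3, 8}  B4 = {1, 3}  B5 = {1, 5}  B6 = {5, 6}  B7 = {2, 6}
Tree: B1–B2, B2–B3, B3–B4, B4–B5, B5–B6, B6–B7

Every bag has size at most 2, so the width is 2 − 1 = 1 and tw(G) ≤ 1. G has an edge, so its treewidth is at least 1. Therefore the treewidth is 1.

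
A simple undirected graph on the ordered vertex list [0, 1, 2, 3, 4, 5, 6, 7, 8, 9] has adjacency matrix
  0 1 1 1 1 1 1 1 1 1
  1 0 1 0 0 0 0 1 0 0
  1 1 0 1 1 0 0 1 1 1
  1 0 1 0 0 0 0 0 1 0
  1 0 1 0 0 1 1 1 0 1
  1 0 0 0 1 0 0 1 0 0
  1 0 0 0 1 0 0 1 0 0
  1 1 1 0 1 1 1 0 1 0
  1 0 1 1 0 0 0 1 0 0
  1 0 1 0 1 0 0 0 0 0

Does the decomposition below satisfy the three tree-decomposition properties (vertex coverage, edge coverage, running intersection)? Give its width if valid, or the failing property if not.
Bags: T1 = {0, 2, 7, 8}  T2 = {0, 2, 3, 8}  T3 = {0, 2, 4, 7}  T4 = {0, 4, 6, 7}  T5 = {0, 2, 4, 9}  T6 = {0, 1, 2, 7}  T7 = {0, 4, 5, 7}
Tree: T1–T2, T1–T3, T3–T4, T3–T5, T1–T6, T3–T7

Yes; width 3.

Checking the three conditions: (i) the bags cover all of {0, 1, 2, 3, 4, 5, 6, 7, 8, 9}; (ii) for each edge, some bag contains both endpoints; (iii) the bags containing any fixed vertex form a subtree. All hold, so the decomposition is valid with width 4 − 1 = 3.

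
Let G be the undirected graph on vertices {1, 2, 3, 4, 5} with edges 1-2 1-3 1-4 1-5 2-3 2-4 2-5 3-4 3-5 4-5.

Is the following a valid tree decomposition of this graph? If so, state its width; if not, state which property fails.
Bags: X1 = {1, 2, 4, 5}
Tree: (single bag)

A tree decomposition must satisfy three properties: every vertex lies in some bag; for every edge, both endpoints lie together in some bag; and for every vertex, the bags containing it form a connected subtree. Here vertex 3 appears in no bag, so the decomposition is invalid.

No — vertex 3 appears in no bag.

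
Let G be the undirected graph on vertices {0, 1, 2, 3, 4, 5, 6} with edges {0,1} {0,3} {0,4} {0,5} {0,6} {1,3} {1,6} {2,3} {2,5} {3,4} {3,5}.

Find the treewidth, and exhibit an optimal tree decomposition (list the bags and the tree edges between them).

The largest bag has 3 vertices, giving width 2; this decomposition certifies tw(G) ≤ 2. For the lower bound, the 3 vertices {0, 1, 3} are pairwise adjacent, and any tree decomposition puts a clique entirely inside one bag — forcing width ≥ 2. The upper and lower bounds meet at 2, so that is the treewidth.

Treewidth 2.
One optimal decomposition is:
Bags: B1 = {0, 1, 3}  B2 = {0, 3, 4}  B3 = {0, 1, 6}  B4 = {0, 3, 5}  B5 = {2, 3, 5}
Tree: B1–B2, B1–B3, B2–B4, B4–B5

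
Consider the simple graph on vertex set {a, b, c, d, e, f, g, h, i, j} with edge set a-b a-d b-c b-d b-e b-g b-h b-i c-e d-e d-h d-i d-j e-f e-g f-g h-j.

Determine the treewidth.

2

A width-2 tree decomposition is:
Bags: B1 = {b, e, g}  B2 = {b, d, e}  B3 = {b, d, h}  B4 = {d, h, j}  B5 = {e, f, g}  B6 = {a, b, d}  B7 = {b, c, e}  B8 = {b, d, i}
Tree: B1–B2, B2–B3, B3–B4, B1–B5, B3–B6, B2–B7, B6–B8
The largest bag has 3 vertices, giving width 2; this decomposition certifies tw(G) ≤ 2. Conversely, {d, h, j} is a clique of size 3, and the vertices of any clique must share a bag in every tree decomposition; so some bag has ≥ 3 vertices and tw(G) ≥ 2. The upper and lower bounds meet at 2, so that is the treewidth.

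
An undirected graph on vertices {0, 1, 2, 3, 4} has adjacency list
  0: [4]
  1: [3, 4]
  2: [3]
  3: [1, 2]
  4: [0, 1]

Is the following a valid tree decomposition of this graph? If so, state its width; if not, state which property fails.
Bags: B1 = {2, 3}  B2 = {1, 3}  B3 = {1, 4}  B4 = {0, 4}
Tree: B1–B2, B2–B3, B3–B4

Checking the three conditions: (i) the bags cover all of {0, 1, 2, 3, 4}; (ii) for each edge, some bag contains both endpoints; (iii) the bags containing any fixed vertex form a subtree. All hold, so the decomposition is valid with width 2 − 1 = 1.

Yes; width 1.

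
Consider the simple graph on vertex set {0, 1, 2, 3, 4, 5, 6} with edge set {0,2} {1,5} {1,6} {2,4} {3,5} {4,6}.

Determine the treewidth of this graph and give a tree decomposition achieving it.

Treewidth 1.
One optimal decomposition is:
Bags: B1 = {0, 2}  B2 = {2, 4}  B3 = {4, 6}  B4 = {1, 6}  B5 = {1, 5}  B6 = {3, 5}
Tree: B1–B2, B2–B3, B3–B4, B4–B5, B5–B6

Every bag has size at most 2, so the width is 2 − 1 = 1 and tw(G) ≤ 1. G has an edge, so its treewidth is at least 1. The upper and lower bounds meet at 1, so that is the treewidth.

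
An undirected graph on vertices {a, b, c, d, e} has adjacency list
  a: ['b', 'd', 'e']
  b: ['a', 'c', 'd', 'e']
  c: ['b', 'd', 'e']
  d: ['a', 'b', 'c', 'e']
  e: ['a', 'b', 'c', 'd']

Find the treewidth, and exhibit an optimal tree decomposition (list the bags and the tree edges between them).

Treewidth 3.
One optimal decomposition is:
Bags: B1 = {b, c, d, e}  B2 = {a, b, d, e}
Tree: B1–B2

Each bag holds 4 vertices, so the decomposition has width 3, which upper-bounds the treewidth. On the other hand G contains the 4-clique {b, c, d, e}. A clique must lie in a single bag of any decomposition, so no decomposition can have width below 3. Hence tw(G) = 3 exactly.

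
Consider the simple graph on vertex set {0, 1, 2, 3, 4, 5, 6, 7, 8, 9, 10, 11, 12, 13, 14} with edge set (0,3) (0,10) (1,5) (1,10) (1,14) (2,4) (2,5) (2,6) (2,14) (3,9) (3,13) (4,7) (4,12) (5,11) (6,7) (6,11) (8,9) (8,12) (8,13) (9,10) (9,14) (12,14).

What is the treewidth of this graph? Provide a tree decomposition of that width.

Treewidth 3.
Bags: B1 = {0, 3, 10, 13}  B2 = {3, 9, 10, 13}  B3 = {8, 9, 10, 13}  B4 = {1, 8, 9, 10}  B5 = {1, 8, 9, 14}  B6 = {1, 8, 12, 14}  B7 = {1, 5, 12, 14}  B8 = {2, 5, 12, 14}  B9 = {2, 4, 5, 12}  B10 = {2, 4, 5, 11}  B11 = {2, 4, 6, 11}  B12 = {4, 6, 7, 11}
Tree: B1–B2, B2–B3, B3–B4, B4–B5, B5–B6, B6–B7, B7–B8, B8–B9, B9–B10, B10–B11, B11–B12

The largest bag has 4 vertices, giving width 3; this decomposition certifies tw(G) ≤ 3. For the lower bound: the 4 vertex sets {0,3,13}, {10}, {9}, {1,8,12,14} are disjoint, each induces a connected subgraph, and every pair is joined by at least one edge of G. Contracting each set to a single vertex therefore yields K_{4} as a minor, and since treewidth is minor-monotone, tw(G) ≥ tw(K_{4}) = 3. Therefore the treewidth is 3.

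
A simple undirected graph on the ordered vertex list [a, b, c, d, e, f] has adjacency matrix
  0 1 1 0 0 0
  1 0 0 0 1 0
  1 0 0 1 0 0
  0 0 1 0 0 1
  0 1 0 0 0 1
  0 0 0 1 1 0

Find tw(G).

2

A width-2 tree decomposition is:
Bags: B1 = {a, c, d}  B2 = {a, d, f}  B3 = {a, e, f}  B4 = {a, b, e}
Tree: B1–B2, B2–B3, B3–B4
The largest bag has 3 vertices, giving width 2; this decomposition certifies tw(G) ≤ 2. Since a–c–d–f–e–b–a is a cycle in G, G is not acyclic. Forests are exactly the graphs of treewidth ≤ 1, so tw(G) ≥ 2. The upper and lower bounds meet at 2, so that is the treewidth.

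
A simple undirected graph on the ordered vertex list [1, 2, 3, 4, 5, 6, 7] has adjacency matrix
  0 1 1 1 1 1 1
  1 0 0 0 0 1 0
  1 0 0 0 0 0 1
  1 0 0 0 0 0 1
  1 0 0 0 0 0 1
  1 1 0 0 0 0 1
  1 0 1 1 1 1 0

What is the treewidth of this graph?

A width-2 tree decomposition is:
Bags: B1 = {1, 3, 7}  B2 = {1, 6, 7}  B3 = {1, 4, 7}  B4 = {1, 2, 6}  B5 = {1, 5, 7}
Tree: B1–B2, B2–B3, B2–B4, B3–B5
The largest bag has 3 vertices, giving width 2; this decomposition certifies tw(G) ≤ 2. For the lower bound, the 3 vertices {1, 2, 6} are pairwise adjacent, and any tree decomposition puts a clique entirely inside one bag — forcing width ≥ 2. Therefore the treewidth is 2.

2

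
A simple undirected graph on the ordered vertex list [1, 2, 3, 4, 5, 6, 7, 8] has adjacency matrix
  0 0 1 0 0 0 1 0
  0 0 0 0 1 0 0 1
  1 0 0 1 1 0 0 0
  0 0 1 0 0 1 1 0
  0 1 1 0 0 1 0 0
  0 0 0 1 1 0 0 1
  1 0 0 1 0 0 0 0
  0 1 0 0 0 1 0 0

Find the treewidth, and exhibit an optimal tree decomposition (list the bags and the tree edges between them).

Treewidth 2.
One such decomposition:
Bags: B1 = {2, 5, 8}  B2 = {5, 6, 8}  B3 = {3, 5, 6}  B4 = {3, 4, 6}  B5 = {1, 3, 4}  B6 = {1, 4, 7}
Tree: B1–B2, B2–B3, B3–B4, B4–B5, B5–B6

Each bag holds 3 vertices, so the decomposition has width 2, which upper-bounds the treewidth. For the lower bound, G contains the cycle 2–8–6–5–2, so G is not a forest; only forests have treewidth ≤ 1, hence tw(G) ≥ 2. The upper and lower bounds meet at 2, so that is the treewidth.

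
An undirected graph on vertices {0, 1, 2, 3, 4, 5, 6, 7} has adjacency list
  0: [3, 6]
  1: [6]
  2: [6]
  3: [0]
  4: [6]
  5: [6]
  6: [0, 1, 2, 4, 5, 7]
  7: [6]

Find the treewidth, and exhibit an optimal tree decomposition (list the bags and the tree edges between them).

Treewidth 1.
One optimal decomposition is:
Bags: B1 = {4, 6}  B2 = {0, 6}  B3 = {5, 6}  B4 = {2, 6}  B5 = {1, 6}  B6 = {6, 7}  B7 = {0, 3}
Tree: B1–B2, B1–B3, B1–B4, B1–B5, B5–B6, B2–B7

Every bag has size at most 2, so the width is 2 − 1 = 1 and tw(G) ≤ 1. Since G has at least one edge (e.g. 6–4), it is not an edgeless graph, so tw(G) ≥ 1. Therefore the treewidth is 1.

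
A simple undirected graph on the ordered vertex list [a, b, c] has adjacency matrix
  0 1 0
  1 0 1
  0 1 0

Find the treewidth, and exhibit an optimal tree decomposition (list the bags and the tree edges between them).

Treewidth 1.
One such decomposition:
Bags: B1 = {b, c}  B2 = {a, b}
Tree: B1–B2

Every bag has size at most 2, so the width is 2 − 1 = 1 and tw(G) ≤ 1. Since G has at least one edge (e.g. c–b), it is not an edgeless graph, so tw(G) ≥ 1. The upper and lower bounds meet at 1, so that is the treewidth.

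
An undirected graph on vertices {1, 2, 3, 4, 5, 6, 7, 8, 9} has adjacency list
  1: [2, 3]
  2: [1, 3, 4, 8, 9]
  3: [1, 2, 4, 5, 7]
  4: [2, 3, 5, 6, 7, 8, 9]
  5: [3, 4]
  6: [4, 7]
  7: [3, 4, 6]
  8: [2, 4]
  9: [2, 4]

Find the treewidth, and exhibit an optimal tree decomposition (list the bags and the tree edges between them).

Treewidth 2.
One such decomposition:
Bags: B1 = {3, 4, 7}  B2 = {2, 3, 4}  B3 = {3, 4, 5}  B4 = {2, 4, 9}  B5 = {2, 4, 8}  B6 = {1, 2, 3}  B7 = {4, 6, 7}
Tree: B1–B2, B1–B3, B2–B4, B2–B5, B2–B6, B1–B7

Each bag holds 3 vertices, so the decomposition has width 2, which upper-bounds the treewidth. Conversely, {1, 2, 3} is a clique of size 3, and the vertices of any clique must share a bag in every tree decomposition; so some bag has ≥ 3 vertices and tw(G) ≥ 2. Therefore the treewidth is 2.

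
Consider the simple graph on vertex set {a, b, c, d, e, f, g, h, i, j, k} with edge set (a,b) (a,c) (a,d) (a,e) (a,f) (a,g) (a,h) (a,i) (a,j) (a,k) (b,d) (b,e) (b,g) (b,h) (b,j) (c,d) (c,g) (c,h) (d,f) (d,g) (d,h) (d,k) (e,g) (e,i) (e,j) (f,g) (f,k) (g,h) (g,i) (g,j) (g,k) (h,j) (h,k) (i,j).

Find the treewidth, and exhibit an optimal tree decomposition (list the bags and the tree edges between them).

Treewidth 4.
Bags: B1 = {a, b, d, g, h}  B2 = {a, d, g, h, k}  B3 = {a, c, d, g, h}  B4 = {a, b, g, h, j}  B5 = {a, b, e, g, j}  B6 = {a, e, g, i, j}  B7 = {a, d, f, g, k}
Tree: B1–B2, B2–B3, B1–B4, B4–B5, B5–B6, B2–B7

The largest bag has 5 vertices, giving width 4; this decomposition certifies tw(G) ≤ 4. Conversely, {a, c, d, g, h} is a clique of size 5, and the vertices of any clique must share a bag in every tree decomposition; so some bag has ≥ 5 vertices and tw(G) ≥ 4. Combining the bounds, tw(G) = 4.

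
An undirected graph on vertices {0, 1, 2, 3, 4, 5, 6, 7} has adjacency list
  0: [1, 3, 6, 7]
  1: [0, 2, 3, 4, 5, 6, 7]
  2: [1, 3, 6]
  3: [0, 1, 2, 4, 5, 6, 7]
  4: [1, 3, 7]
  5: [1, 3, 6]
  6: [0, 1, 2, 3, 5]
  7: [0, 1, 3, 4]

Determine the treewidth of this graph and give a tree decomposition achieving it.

Every bag has size at most 4, so the width is 4 − 1 = 3 and tw(G) ≤ 3. On the other hand G contains the 4-clique {1, 3, 4, 7}. A clique must lie in a single bag of any decomposition, so no decomposition can have width below 3. Therefore the treewidth is 3.

Treewidth 3.
One optimal decomposition is:
Bags: B1 = {1, 2, 3, 6}  B2 = {0, 1, 3, 6}  B3 = {0, 1, 3, 7}  B4 = {1, 3, 4, 7}  B5 = {1, 3, 5, 6}
Tree: B1–B2, B2–B3, B3–B4, B2–B5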